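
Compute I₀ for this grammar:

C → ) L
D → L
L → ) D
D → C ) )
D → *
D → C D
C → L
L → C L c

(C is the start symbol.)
First, augment the grammar with C' → C
I₀ = CLOSURE({ [C' → . C] }):
  [C' → . C] has the dot before C: add [C → . ) L], [C → . L]
  [C → . L] has the dot before L: add [L → . ) D], [L → . C L c]
No further items can be added.

I₀ = { [C → . ) L], [C → . L], [C' → . C], [L → . ) D], [L → . C L c] }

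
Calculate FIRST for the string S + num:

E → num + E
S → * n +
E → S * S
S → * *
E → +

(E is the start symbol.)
{ '*' }

FIRST sets of the non-terminals involved (from the grammar, by fixed-point iteration):
  FIRST(S) = { '*' }

To compute FIRST(S + num), process the symbols left to right:
Symbol S is a non-terminal. Add FIRST(S) \ {ε} = { '*' }
S is not nullable (ε ∉ FIRST(S)), so stop here.
FIRST(S + num) = { '*' }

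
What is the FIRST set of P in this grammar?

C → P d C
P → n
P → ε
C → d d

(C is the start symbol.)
{ 'n', ε }

To compute FIRST(P), examine every production with P on the left-hand side, reading each right-hand side left to right until a non-nullable symbol is reached.

From P → n:
  - n is a terminal: add 'n' and stop
From P → ε:
  - ε-production, so ε ∈ FIRST(P)

Collecting: FIRST(P) = { 'n', ε }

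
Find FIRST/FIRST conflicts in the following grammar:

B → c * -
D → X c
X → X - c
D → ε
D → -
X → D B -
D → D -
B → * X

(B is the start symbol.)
A FIRST/FIRST conflict occurs when two productions N → α and N → β for the same non-terminal have FIRST(α) ∩ FIRST(β) ≠ ∅ (with ε ∈ FIRST of a nullable right-hand side, so two nullable alternatives also conflict).

FIRST sets of the non-terminals at (or reachable through a nullable prefix from) the front of some alternative:
  FIRST(X) = { '*', '-', 'c' }
  FIRST(D) = { '*', '-', 'c', ε }
  FIRST(B) = { '*', 'c' }

Productions for B:
  B → c * -: FIRST = { 'c' }
  B → * X: FIRST = { '*' }
Productions for D:
  D → X c: FIRST = { '*', '-', 'c' }
  D → ε: FIRST = { ε }
  D → -: FIRST = { '-' }
  D → D -: FIRST = { '*', '-', 'c' }
Productions for X:
  X → X - c: FIRST = { '*', '-', 'c' }
  X → D B -: FIRST = { '*', '-', 'c' }

Conflict for D: D → X c and D → -
  Overlap: { '-' }
Conflict for D: D → X c and D → D -
  Overlap: { '*', '-', 'c' }
Conflict for D: D → - and D → D -
  Overlap: { '-' }
Conflict for X: X → X - c and X → D B -
  Overlap: { '*', '-', 'c' }

Answer: Yes. D → X c / D → '-' on { '-' }; D → X c / D → D '-' on { '*', '-', 'c' }; D → '-' / D → D '-' on { '-' }; X → X '-' c / X → D B '-' on { '*', '-', 'c' }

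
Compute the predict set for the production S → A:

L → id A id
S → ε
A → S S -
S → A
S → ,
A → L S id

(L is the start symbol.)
PREDICT(S → A) = (FIRST(RHS) \ {ε}) ∪ (FOLLOW(S) if ε ∈ FIRST(RHS), i.e. RHS ⇒* ε)
FIRST(A) = { ',', '-', 'id' }
FIRST(A) = { ',', '-', 'id' }
ε ∉ FIRST(A), so FOLLOW(S) is not added.
PREDICT(S → A) = { ',', '-', 'id' }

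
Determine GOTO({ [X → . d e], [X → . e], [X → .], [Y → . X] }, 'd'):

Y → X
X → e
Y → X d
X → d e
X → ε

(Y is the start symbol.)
{ [X → d . e] }

GOTO(I, 'd') = CLOSURE({ [A → αX.β] : [A → α.Xβ] ∈ I, X = 'd' })

Items with dot before 'd', with the dot advanced:
  [X → . d e] → [X → d . e]
Closure adds nothing (no advanced item has the dot before a non-terminal).

GOTO = { [X → d . e] }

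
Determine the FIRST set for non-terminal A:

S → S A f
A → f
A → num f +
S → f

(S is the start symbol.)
From A → f:
  - f is a terminal: add 'f' and stop
From A → num f +:
  - num is a terminal: add 'num' and stop

Collecting: FIRST(A) = { 'f', 'num' }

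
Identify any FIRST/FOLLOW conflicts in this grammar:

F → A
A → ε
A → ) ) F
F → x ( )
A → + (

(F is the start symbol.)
No FIRST/FOLLOW conflicts.

A FIRST/FOLLOW conflict occurs when a non-terminal N has a nullable alternative N → β (β ⇒* ε) and another alternative N → α with FIRST(α) ∩ FOLLOW(N) ≠ ∅: on such a lookahead the parser cannot decide between expanding α and letting N vanish via β.

Nullable non-terminals: A, F.
FIRST sets used below: FIRST(A) = { ')', '+', ε }

A: nullable alternative(s) A → ε; FOLLOW(A) = { $ }
  A → ε: FIRST \ {ε} = { } — this is the only nullable alternative, skip
  A → ) ) F: FIRST \ {ε} = { ')' } — disjoint from FOLLOW(A)
  A → + (: FIRST \ {ε} = { '+' } — disjoint from FOLLOW(A)

F: nullable alternative(s) F → A; FOLLOW(F) = { $ }
  F → A: FIRST \ {ε} = { ')', '+' } — this is the only nullable alternative, skip
  F → x ( ): FIRST \ {ε} = { 'x' } — disjoint from FOLLOW(F)

No FIRST/FOLLOW conflicts found.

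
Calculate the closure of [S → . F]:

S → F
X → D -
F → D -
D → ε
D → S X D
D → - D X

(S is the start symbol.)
To compute CLOSURE, for each item [A → α.Bβ] where B is a non-terminal, add [B → .γ] for all productions B → γ; repeat for the newly added items until nothing changes.

Start with: [S → . F]
  [S → . F] has the dot before F: add [F → . D -]
  [F → . D -] has the dot before D: add [D → .], [D → . S X D], [D → . - D X]
  [D → . S X D] has the dot before S: all S-items already present
No further items can be added.

CLOSURE = { [D → . - D X], [D → . S X D], [D → .], [F → . D -], [S → . F] }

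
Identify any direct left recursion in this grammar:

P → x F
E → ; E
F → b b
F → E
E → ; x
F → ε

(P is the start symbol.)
No direct left recursion

Direct left recursion occurs when N → N α for some non-terminal N (the right-hand side begins with the left-hand side itself).

P → x F: starts with x
E → ; E: starts with ';'
F → b b: starts with b
F → E: starts with E
E → ; x: starts with ';'
F → ε: starts with ε

No direct left recursion found.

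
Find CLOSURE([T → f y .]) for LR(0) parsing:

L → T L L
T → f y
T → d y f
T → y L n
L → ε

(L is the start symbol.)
To compute CLOSURE, for each item [A → α.Bβ] where B is a non-terminal, add [B → .γ] for all productions B → γ; repeat for the newly added items until nothing changes.

Start with: [T → f y .]
The dot is at the end, so nothing is added.

CLOSURE = { [T → f y .] }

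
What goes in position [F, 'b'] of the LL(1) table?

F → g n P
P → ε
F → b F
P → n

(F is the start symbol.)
To find M[F, 'b'], we find productions for F where 'b' is in the predict set (PREDICT(N → α) = (FIRST(α) \ {ε}) ∪ (FOLLOW(N) if α ⇒* ε)).

F → g n P: PREDICT = { 'g' }
F → b F: PREDICT = { 'b' }
  'b' is in predict set, so this production goes in M[F, 'b']

M[F, 'b'] = F → b F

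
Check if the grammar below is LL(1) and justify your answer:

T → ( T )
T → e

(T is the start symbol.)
Yes, the grammar is LL(1).

A grammar is LL(1) if for each non-terminal N with multiple productions, the predict sets of those productions are pairwise disjoint, where PREDICT(N → α) = (FIRST(α) \ {ε}) ∪ (FOLLOW(N) if α ⇒* ε).

For T:
  PREDICT(T → '(' T ')') = { '(' }
  PREDICT(T → e) = { 'e' }

All predict sets are disjoint. The grammar IS LL(1).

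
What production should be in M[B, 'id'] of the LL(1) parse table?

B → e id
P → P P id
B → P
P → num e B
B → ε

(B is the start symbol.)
To find M[B, 'id'], we find productions for B where 'id' is in the predict set (PREDICT(N → α) = (FIRST(α) \ {ε}) ∪ (FOLLOW(N) if α ⇒* ε)).

Relevant sets:
  FIRST(P) = { 'num' }
  FOLLOW(B) = { $, 'id', 'num' }

B → e id: PREDICT = { 'e' }
B → P: PREDICT = { 'num' }
B → ε: PREDICT = { $, 'id', 'num' }
  'id' is in predict set, so this production goes in M[B, 'id']

M[B, 'id'] = B → ε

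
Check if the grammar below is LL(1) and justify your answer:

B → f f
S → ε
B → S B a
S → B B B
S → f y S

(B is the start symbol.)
No. Predict set conflict for B: { 'f' }

A grammar is LL(1) if for each non-terminal N with multiple productions, the predict sets of those productions are pairwise disjoint, where PREDICT(N → α) = (FIRST(α) \ {ε}) ∪ (FOLLOW(N) if α ⇒* ε).

Relevant sets:
  FIRST(S) = { 'f', ε }
  FIRST(B) = { 'f' }
  FOLLOW(S) = { 'f' }

For B:
  PREDICT(B → f f) = { 'f' }
  PREDICT(B → S B a) = { 'f' }
For S:
  PREDICT(S → ε) = { 'f' }
  PREDICT(S → B B B) = { 'f' }
  PREDICT(S → f y S) = { 'f' }

Conflict found: Predict set conflict for B: { 'f' }
The grammar is NOT LL(1).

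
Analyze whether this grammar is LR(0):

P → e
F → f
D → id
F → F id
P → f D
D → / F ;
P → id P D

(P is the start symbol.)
A grammar is LR(0) if no state in the canonical LR(0) collection has:
  - both a shift item (dot before a terminal) and a complete item (shift-reduce conflict), or
  - two or more complete items (reduce-reduce conflict; the accept item [P' → P .] counts as a complete item here).

Augment with P' → P and build the canonical LR(0) collection (I0 = CLOSURE({[P' → . P]}), then GOTO on every symbol after a dot until no new states appear). It has 14 states:
  I0: { [P → . e], [P → . f D], [P → . id P D], [P' → . P] }  — shift
  I1: { [P' → P .] }  — accept
  I2: { [P → e .] }  — reduce
  I3: { [D → . / F ;], [D → . id], [P → f . D] }  — shift
  I4: { [P → . e], [P → . f D], [P → . id P D], [P → id . P D] }  — shift
  I5: { [D → . / F ;], [D → . id], [P → id P . D] }  — shift
  I6: { [D → / . F ;], [F → . F id], [F → . f] }  — shift
  I7: { [P → id P D .] }  — reduce
  I8: { [D → id .] }  — reduce
  I9: { [D → / F . ;], [F → F . id] }  — shift
  I10: { [F → f .] }  — reduce
  I11: { [D → / F ; .] }  — reduce
  I12: { [F → F id .] }  — reduce
  I13: { [P → f D .] }  — reduce

Every state is either a pure shift/goto state or contains exactly one complete item and nothing to shift — no conflicts. The grammar is LR(0).

Answer: Yes, the grammar is LR(0)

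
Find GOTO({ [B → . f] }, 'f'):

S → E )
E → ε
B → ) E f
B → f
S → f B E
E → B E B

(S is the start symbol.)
{ [B → f .] }

GOTO(I, 'f') = CLOSURE({ [A → αX.β] : [A → α.Xβ] ∈ I, X = 'f' })

Items with dot before 'f', with the dot advanced:
  [B → . f] → [B → f .]
Closure adds nothing (no advanced item has the dot before a non-terminal).

GOTO = { [B → f .] }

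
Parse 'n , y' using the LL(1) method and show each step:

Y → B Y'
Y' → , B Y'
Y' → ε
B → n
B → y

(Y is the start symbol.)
Stack is shown with the top on the left.

Stack     Input    Action
-------------------------
Y $       n , y $  output Y → B Y'
B Y' $    n , y $  output B → n
n Y' $    n , y $  match 'n'
Y' $      , y $    output Y' → , B Y'
, B Y' $  , y $    match ','
B Y' $    y $      output B → y
y Y' $    y $      match 'y'
Y' $      $        output Y' → ε
$         $        accept

The string is accepted.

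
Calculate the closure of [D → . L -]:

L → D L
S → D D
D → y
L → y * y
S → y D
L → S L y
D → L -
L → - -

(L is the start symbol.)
To compute CLOSURE, for each item [A → α.Bβ] where B is a non-terminal, add [B → .γ] for all productions B → γ; repeat for the newly added items until nothing changes.

Start with: [D → . L -]
  [D → . L -] has the dot before L: add [L → . D L], [L → . y * y], [L → . S L y], [L → . - -]
  [L → . D L] has the dot before D: add [D → . y]
  [L → . S L y] has the dot before S: add [S → . D D], [S → . y D]
No further items can be added.

CLOSURE = { [D → . L -], [D → . y], [L → . - -], [L → . D L], [L → . S L y], [L → . y * y], [S → . D D], [S → . y D] }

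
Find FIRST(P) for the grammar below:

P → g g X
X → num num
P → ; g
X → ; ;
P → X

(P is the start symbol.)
To compute FIRST(P), examine every production with P on the left-hand side, reading each right-hand side left to right until a non-nullable symbol is reached.

FIRST sets of the other non-terminals involved (by the same procedure, iterated to a fixed point):
  FIRST(X) = { ';', 'num' }

From P → g g X:
  - g is a terminal: add 'g' and stop
From P → ; g:
  - ';' is a terminal: add ';' and stop
From P → X:
  - X is a non-terminal: add FIRST(X) \ {ε} = { ';', 'num' }
    X is not nullable, so stop

Collecting: FIRST(P) = { ';', 'g', 'num' }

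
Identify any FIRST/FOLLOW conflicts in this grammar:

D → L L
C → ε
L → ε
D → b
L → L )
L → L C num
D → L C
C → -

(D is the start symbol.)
Yes. L → L ')' with FOLLOW(L) on { ')', '-', 'num' }; L → L C num with FOLLOW(L) on { ')', '-', 'num' }

Nullable non-terminals: C, D, L.
FIRST sets used below: FIRST(L) = { ')', '-', 'num', ε }, FIRST(C) = { '-', ε }

C: nullable alternative(s) C → ε; FOLLOW(C) = { $, 'num' }
  C → ε: FIRST \ {ε} = { } — this is the only nullable alternative, skip
  C → -: FIRST \ {ε} = { '-' } — disjoint from FOLLOW(C)

D: nullable alternative(s) D → L L, D → L C; FOLLOW(D) = { $ }
  D → L L: FIRST \ {ε} = { ')', '-', 'num' } — disjoint from FOLLOW(D)
  D → b: FIRST \ {ε} = { 'b' } — disjoint from FOLLOW(D)
  D → L C: FIRST \ {ε} = { ')', '-', 'num' } — disjoint from FOLLOW(D)

L: nullable alternative(s) L → ε; FOLLOW(L) = { $, ')', '-', 'num' }
  L → ε: FIRST \ {ε} = { } — this is the only nullable alternative, skip
  L → L ): FIRST \ {ε} = { ')', '-', 'num' } — overlaps FOLLOW(L) on { ')', '-', 'num' }: CONFLICT
  L → L C num: FIRST \ {ε} = { ')', '-', 'num' } — overlaps FOLLOW(L) on { ')', '-', 'num' }: CONFLICT

So the grammar has 2 FIRST/FOLLOW conflicts (marked CONFLICT above).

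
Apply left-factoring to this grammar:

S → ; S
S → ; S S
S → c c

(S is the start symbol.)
Left-factoring transforms A → αβ₁ | αβ₂ into A → αA' and A' → β₁ | β₂
(α is the longest common prefix among the alternatives). Repeat until
no nonterminal has two alternatives with a common prefix.

Round 1: S has alternatives sharing prefix '; S'. Introduce S': S → ; S S'
  Add: S' → ε
  Add: S' → S

No remaining common prefixes — done.

Resulting grammar:
S → ; S S'
S' → ε
S' → S
S → c c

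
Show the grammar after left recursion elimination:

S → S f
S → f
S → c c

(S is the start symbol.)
S → f S'
S → c c S'
S' → f S'
S' → ε

S is directly left-recursive. The standard transformation for
  A → A α₁ | ... | A α_m | β₁ | ... | β_n
is
  A  → β₁ A' | ... | β_n A'
  A' → α₁ A' | ... | α_m A' | ε

S → f becomes S → f S'
S → c c becomes S → c c S'
S → S f becomes S' → f S'
Add S' → ε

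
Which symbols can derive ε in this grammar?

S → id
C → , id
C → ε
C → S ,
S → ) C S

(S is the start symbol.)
{ 'C' }

A non-terminal is nullable if it can derive ε (the empty string): either it has an ε-production, or it has a production whose right-hand side consists entirely of nullable non-terminals.

ε-productions: C → ε
So C is immediately nullable.
No further non-terminal can be added: every production for the remaining non-terminals contains a terminal or a non-nullable non-terminal.
Nullable = { 'C' }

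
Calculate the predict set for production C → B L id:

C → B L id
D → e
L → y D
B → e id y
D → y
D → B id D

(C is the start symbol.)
{ 'e' }

PREDICT(C → B L id) = (FIRST(RHS) \ {ε}) ∪ (FOLLOW(C) if ε ∈ FIRST(RHS), i.e. RHS ⇒* ε)
FIRST(B) = { 'e' }
FIRST(B L id) = { 'e' }
ε ∉ FIRST(B L id), so FOLLOW(C) is not added.
PREDICT(C → B L id) = { 'e' }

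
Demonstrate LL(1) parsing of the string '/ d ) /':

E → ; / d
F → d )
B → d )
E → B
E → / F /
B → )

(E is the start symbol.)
LL(1) parsing maintains a stack (initially the start symbol over $) and the input. At each step: if the stack top is a terminal, match it against the current input token; if it is a non-terminal N, replace it with the RHS of M[N, lookahead] (the unique production whose predict set contains the lookahead).

Stack is shown with the top on the left.

Stack    Input      Action
--------------------------
E $      / d ) / $  output E → / F /
/ F / $  / d ) / $  match '/'
F / $    d ) / $    output F → d )
d ) / $  d ) / $    match 'd'
) / $    ) / $      match ')'
/ $      / $        match '/'
$        $          accept

The string is accepted.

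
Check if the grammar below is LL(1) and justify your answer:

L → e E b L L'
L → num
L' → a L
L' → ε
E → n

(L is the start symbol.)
No. Predict set conflict for L': { 'a' }

A grammar is LL(1) if for each non-terminal N with multiple productions, the predict sets of those productions are pairwise disjoint, where PREDICT(N → α) = (FIRST(α) \ {ε}) ∪ (FOLLOW(N) if α ⇒* ε).

Relevant sets:
  FOLLOW(L') = { $, 'a' }

For L:
  PREDICT(L → e E b L L') = { 'e' }
  PREDICT(L → num) = { 'num' }
For L':
  PREDICT(L' → a L) = { 'a' }
  PREDICT(L' → ε) = { $, 'a' }
E has a single production, so nothing to check there.

Conflict found: Predict set conflict for L': { 'a' }
The grammar is NOT LL(1).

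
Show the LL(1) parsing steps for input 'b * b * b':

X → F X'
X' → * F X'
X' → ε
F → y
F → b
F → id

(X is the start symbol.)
LL(1) parsing maintains a stack (initially the start symbol over $) and the input. At each step: if the stack top is a terminal, match it against the current input token; if it is a non-terminal N, replace it with the RHS of M[N, lookahead] (the unique production whose predict set contains the lookahead).

Stack is shown with the top on the left.

Stack     Input        Action
-----------------------------
X $       b * b * b $  output X → F X'
F X' $    b * b * b $  output F → b
b X' $    b * b * b $  match 'b'
X' $      * b * b $    output X' → * F X'
* F X' $  * b * b $    match '*'
F X' $    b * b $      output F → b
b X' $    b * b $      match 'b'
X' $      * b $        output X' → * F X'
* F X' $  * b $        match '*'
F X' $    b $          output F → b
b X' $    b $          match 'b'
X' $      $            output X' → ε
$         $            accept

The string is accepted.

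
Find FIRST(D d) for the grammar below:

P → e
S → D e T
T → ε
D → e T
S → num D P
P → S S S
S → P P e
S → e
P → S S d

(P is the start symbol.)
FIRST sets of the non-terminals involved (from the grammar, by fixed-point iteration):
  FIRST(D) = { 'e' }

To compute FIRST(D d), process the symbols left to right:
Symbol D is a non-terminal. Add FIRST(D) \ {ε} = { 'e' }
D is not nullable (ε ∉ FIRST(D)), so stop here.
FIRST(D d) = { 'e' }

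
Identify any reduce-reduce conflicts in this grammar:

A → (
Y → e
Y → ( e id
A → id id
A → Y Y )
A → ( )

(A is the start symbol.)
A reduce-reduce conflict occurs when an LR(0) state has two complete items [A → α .] and [B → β .] — both call for a reduction, and with no lookahead the parser cannot choose between them.

Augment with A' → A and build the canonical LR(0) collection (I0 = CLOSURE({[A' → . A]}), then GOTO on every symbol after a dot until no new states appear). It has 13 states:
  I0: { [A → . ( )], [A → . (], [A → . Y Y )], [A → . id id], [A' → . A], [Y → . ( e id], [Y → . e] }  — shift
  I1: { [A → ( . )], [A → ( .], [Y → ( . e id] }  — shift, reduce
  I2: { [A' → A .] }  — accept
  I3: { [A → Y . Y )], [Y → . ( e id], [Y → . e] }  — shift
  I4: { [Y → e .] }  — reduce
  I5: { [A → id . id] }  — shift
  I6: { [A → id id .] }  — reduce
  I7: { [Y → ( . e id] }  — shift
  I8: { [A → Y Y . )] }  — shift
  I9: { [A → Y Y ) .] }  — reduce
  I10: { [Y → ( e . id] }  — shift
  I11: { [Y → ( e id .] }  — reduce
  I12: { [A → ( ) .] }  — reduce

No state contains more than one complete item.

Answer: No reduce-reduce conflicts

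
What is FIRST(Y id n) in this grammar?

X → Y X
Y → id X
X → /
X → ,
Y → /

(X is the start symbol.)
{ '/', 'id' }

FIRST sets of the non-terminals involved (from the grammar, by fixed-point iteration):
  FIRST(Y) = { '/', 'id' }

To compute FIRST(Y id n), process the symbols left to right:
Symbol Y is a non-terminal. Add FIRST(Y) \ {ε} = { '/', 'id' }
Y is not nullable (ε ∉ FIRST(Y)), so stop here.
FIRST(Y id n) = { '/', 'id' }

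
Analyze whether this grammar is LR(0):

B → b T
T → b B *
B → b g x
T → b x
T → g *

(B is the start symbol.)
Yes, the grammar is LR(0)

Augment with B' → B and build the canonical LR(0) collection (I0 = CLOSURE({[B' → . B]}), then GOTO on every symbol after a dot until no new states appear). It has 11 states:
  I0: { [B → . b T], [B → . b g x], [B' → . B] }  — shift
  I1: { [B' → B .] }  — accept
  I2: { [B → b . T], [B → b . g x], [T → . b B *], [T → . b x], [T → . g *] }  — shift
  I3: { [B → b T .] }  — reduce
  I4: { [B → . b T], [B → . b g x], [T → b . B *], [T → b . x] }  — shift
  I5: { [B → b g . x], [T → g . *] }  — shift
  I6: { [T → g * .] }  — reduce
  I7: { [B → b g x .] }  — reduce
  I8: { [T → b B . *] }  — shift
  I9: { [T → b x .] }  — reduce
  I10: { [T → b B * .] }  — reduce

Every state is either a pure shift/goto state or contains exactly one complete item and nothing to shift — no conflicts. The grammar is LR(0).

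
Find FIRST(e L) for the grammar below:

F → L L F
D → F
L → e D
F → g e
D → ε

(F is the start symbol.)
To compute FIRST(e L), process the symbols left to right:
Symbol e is a terminal. Add 'e' and stop.
FIRST(e L) = { 'e' }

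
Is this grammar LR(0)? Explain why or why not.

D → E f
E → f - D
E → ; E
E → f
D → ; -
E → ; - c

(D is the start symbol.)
No. Shift-reduce conflict between [E → f .] and [E → f . - D]

A grammar is LR(0) if no state in the canonical LR(0) collection has:
  - both a shift item (dot before a terminal) and a complete item (shift-reduce conflict), or
  - two or more complete items (reduce-reduce conflict; the accept item [D' → D .] counts as a complete item here).

Augment with D' → D and build the canonical LR(0) collection (I0 = CLOSURE({[D' → . D]}), then GOTO on every symbol after a dot until no new states appear). It has 13 states:
  I0: { [D → . ; -], [D → . E f], [D' → . D], [E → . ; - c], [E → . ; E], [E → . f - D], [E → . f] }  — shift
  I1: { [D → ; . -], [E → . ; - c], [E → . ; E], [E → . f - D], [E → . f], [E → ; . - c], [E → ; . E] }  — shift
  I2: { [D' → D .] }  — accept
  I3: { [D → E . f] }  — shift
  I4: { [E → f . - D], [E → f .] }  — shift, reduce
  I5: { [D → . ; -], [D → . E f], [E → . ; - c], [E → . ; E], [E → . f - D], [E → . f], [E → f - . D] }  — shift
  I6: { [E → f - D .] }  — reduce
  I7: { [D → E f .] }  — reduce
  I8: { [D → ; - .], [E → ; - . c] }  — shift, reduce
  I9: { [E → . ; - c], [E → . ; E], [E → . f - D], [E → . f], [E → ; . - c], [E → ; . E] }  — shift
  I10: { [E → ; E .] }  — reduce
  I11: { [E → ; - . c] }  — shift
  I12: { [E → ; - c .] }  — reduce

Conflict in state I4:
  Shift-reduce conflict between [E → f .] and [E → f . - D]
So the grammar is NOT LR(0).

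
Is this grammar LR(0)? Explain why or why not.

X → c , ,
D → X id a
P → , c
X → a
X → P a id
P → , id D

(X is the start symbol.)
A grammar is LR(0) if no state in the canonical LR(0) collection has:
  - both a shift item (dot before a terminal) and a complete item (shift-reduce conflict), or
  - two or more complete items (reduce-reduce conflict; the accept item [X' → X .] counts as a complete item here).

Augment with X' → X and build the canonical LR(0) collection (I0 = CLOSURE({[X' → . X]}), then GOTO on every symbol after a dot until no new states appear). It has 16 states:
  I0: { [P → . , c], [P → . , id D], [X → . P a id], [X → . a], [X → . c , ,], [X' → . X] }  — shift
  I1: { [P → , . c], [P → , . id D] }  — shift
  I2: { [X → P . a id] }  — shift
  I3: { [X' → X .] }  — accept
  I4: { [X → a .] }  — reduce
  I5: { [X → c . , ,] }  — shift
  I6: { [X → c , . ,] }  — shift
  I7: { [X → c , , .] }  — reduce
  I8: { [X → P a . id] }  — shift
  I9: { [X → P a id .] }  — reduce
  I10: { [P → , c .] }  — reduce
  I11: { [D → . X id a], [P → , id . D], [P → . , c], [P → . , id D], [X → . P a id], [X → . a], [X → . c , ,] }  — shift
  I12: { [P → , id D .] }  — reduce
  I13: { [D → X . id a] }  — shift
  I14: { [D → X id . a] }  — shift
  I15: { [D → X id a .] }  — reduce

Every state is either a pure shift/goto state or contains exactly one complete item and nothing to shift — no conflicts. The grammar is LR(0).

Answer: Yes, the grammar is LR(0)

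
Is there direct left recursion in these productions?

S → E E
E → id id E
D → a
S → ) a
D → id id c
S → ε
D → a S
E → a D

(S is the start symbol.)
No direct left recursion

S → E E: starts with E
E → id id E: starts with id
D → a: starts with a
S → ) a: starts with ')'
D → id id c: starts with id
S → ε: starts with ε
D → a S: starts with a
E → a D: starts with a

No direct left recursion found.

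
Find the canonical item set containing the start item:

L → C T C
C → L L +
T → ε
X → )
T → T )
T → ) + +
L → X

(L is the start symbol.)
First, augment the grammar with L' → L
I₀ = CLOSURE({ [L' → . L] }):
  [L' → . L] has the dot before L: add [L → . C T C], [L → . X]
  [L → . C T C] has the dot before C: add [C → . L L +]
  [L → . X] has the dot before X: add [X → . )]
No further items can be added.

I₀ = { [C → . L L +], [L → . C T C], [L → . X], [L' → . L], [X → . )] }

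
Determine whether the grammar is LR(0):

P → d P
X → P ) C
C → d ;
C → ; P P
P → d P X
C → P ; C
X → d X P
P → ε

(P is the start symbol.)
Augment with P' → P and build the canonical LR(0) collection (I0 = CLOSURE({[P' → . P]}), then GOTO on every symbol after a dot until no new states appear). It has 20 states:
  I0: { [P → . d P X], [P → . d P], [P → .], [P' → . P] }  — shift, reduce
  I1: { [P' → P .] }  — accept
  I2: { [P → . d P X], [P → . d P], [P → .], [P → d . P X], [P → d . P] }  — shift, reduce
  I3: { [P → . d P X], [P → . d P], [P → .], [P → d P . X], [P → d P .], [X → . P ) C], [X → . d X P] }  — shift, 2 reduces
  I4: { [X → P . ) C] }  — shift
  I5: { [P → d P X .] }  — reduce
  I6: { [P → . d P X], [P → . d P], [P → .], [P → d . P X], [P → d . P], [X → . P ) C], [X → . d X P], [X → d . X P] }  — shift, reduce
  I7: { [P → . d P X], [P → . d P], [P → .], [P → d P . X], [P → d P .], [X → . P ) C], [X → . d X P], [X → P . ) C] }  — shift, 2 reduces
  I8: { [P → . d P X], [P → . d P], [P → .], [X → d X . P] }  — shift, reduce
  I9: { [X → d X P .] }  — reduce
  I10: { [C → . ; P P], [C → . P ; C], [C → . d ;], [P → . d P X], [P → . d P], [P → .], [X → P ) . C] }  — shift, reduce
  I11: { [C → ; . P P], [P → . d P X], [P → . d P], [P → .] }  — shift, reduce
  I12: { [X → P ) C .] }  — reduce
  I13: { [C → P . ; C] }  — shift
  I14: { [C → d . ;], [P → . d P X], [P → . d P], [P → .], [P → d . P X], [P → d . P] }  — shift, reduce
  I15: { [C → d ; .] }  — reduce
  I16: { [C → . ; P P], [C → . P ; C], [C → . d ;], [C → P ; . C], [P → . d P X], [P → . d P], [P → .] }  — shift, reduce
  I17: { [C → P ; C .] }  — reduce
  I18: { [C → ; P . P], [P → . d P X], [P → . d P], [P → .] }  — shift, reduce
  I19: { [C → ; P P .] }  — reduce

Conflict in state I0:
  Shift-reduce conflict between [P → .] and [P → . d P]
So the grammar is NOT LR(0).

Answer: No. Shift-reduce conflict between [P → .] and [P → . d P]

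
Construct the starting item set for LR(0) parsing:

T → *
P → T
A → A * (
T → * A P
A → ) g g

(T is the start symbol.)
{ [T → . * A P], [T → . *], [T' → . T] }

First, augment the grammar with T' → T
I₀ = CLOSURE({ [T' → . T] }):
  [T' → . T] has the dot before T: add [T → . *], [T → . * A P]
No further items can be added.

I₀ = { [T → . * A P], [T → . *], [T' → . T] }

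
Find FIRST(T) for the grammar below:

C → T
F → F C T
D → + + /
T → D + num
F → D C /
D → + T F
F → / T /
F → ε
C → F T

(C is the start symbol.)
FIRST sets of the other non-terminals involved (by the same procedure, iterated to a fixed point):
  FIRST(D) = { '+' }

From T → D + num:
  - D is a non-terminal: add FIRST(D) \ {ε} = { '+' }
    D is not nullable, so stop

Collecting: FIRST(T) = { '+' }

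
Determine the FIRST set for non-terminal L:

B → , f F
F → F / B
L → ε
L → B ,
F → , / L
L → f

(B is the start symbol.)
{ ',', 'f', ε }

FIRST sets of the other non-terminals involved (by the same procedure, iterated to a fixed point):
  FIRST(B) = { ',' }

From L → ε:
  - ε-production, so ε ∈ FIRST(L)
From L → B ,:
  - B is a non-terminal: add FIRST(B) \ {ε} = { ',' }
    B is not nullable, so stop
From L → f:
  - f is a terminal: add 'f' and stop

Collecting: FIRST(L) = { ',', 'f', ε }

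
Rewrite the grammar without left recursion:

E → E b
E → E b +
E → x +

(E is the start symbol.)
E is directly left-recursive. The standard transformation for
  A → A α₁ | ... | A α_m | β₁ | ... | β_n
is
  A  → β₁ A' | ... | β_n A'
  A' → α₁ A' | ... | α_m A' | ε

E → x + becomes E → x + E'
E → E b becomes E' → b E'
E → E b + becomes E' → b + E'
Add E' → ε

Resulting grammar:
E → x + E'
E' → b E'
E' → b + E'
E' → ε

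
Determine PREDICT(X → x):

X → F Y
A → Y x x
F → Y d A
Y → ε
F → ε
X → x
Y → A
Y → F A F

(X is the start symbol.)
PREDICT(X → x) = (FIRST(RHS) \ {ε}) ∪ (FOLLOW(X) if ε ∈ FIRST(RHS), i.e. RHS ⇒* ε)
FIRST(x) = { 'x' }
ε ∉ FIRST(x), so FOLLOW(X) is not added.
PREDICT(X → x) = { 'x' }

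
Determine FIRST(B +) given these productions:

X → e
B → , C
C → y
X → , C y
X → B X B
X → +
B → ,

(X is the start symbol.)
{ ',' }

FIRST sets of the non-terminals involved (from the grammar, by fixed-point iteration):
  FIRST(B) = { ',' }

To compute FIRST(B +), process the symbols left to right:
Symbol B is a non-terminal. Add FIRST(B) \ {ε} = { ',' }
B is not nullable (ε ∉ FIRST(B)), so stop here.
FIRST(B +) = { ',' }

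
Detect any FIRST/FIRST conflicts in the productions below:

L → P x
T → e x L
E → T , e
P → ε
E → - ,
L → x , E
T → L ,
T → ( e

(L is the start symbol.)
A FIRST/FIRST conflict occurs when two productions N → α and N → β for the same non-terminal have FIRST(α) ∩ FIRST(β) ≠ ∅ (with ε ∈ FIRST of a nullable right-hand side, so two nullable alternatives also conflict).

FIRST sets of the non-terminals at (or reachable through a nullable prefix from) the front of some alternative:
  FIRST(P) = { ε }
  FIRST(L) = { 'x' }
  FIRST(T) = { '(', 'e', 'x' }

Productions for L:
  L → P x: FIRST = { 'x' }
  L → x , E: FIRST = { 'x' }
Productions for T:
  T → e x L: FIRST = { 'e' }
  T → L ,: FIRST = { 'x' }
  T → ( e: FIRST = { '(' }
Productions for E:
  E → T , e: FIRST = { '(', 'e', 'x' }
  E → - ,: FIRST = { '-' }
P has only one production, so no FIRST/FIRST conflict is possible there.

Conflict for L: L → P x and L → x , E
  Overlap: { 'x' }

Answer: Yes. L → P x / L → x ',' E on { 'x' }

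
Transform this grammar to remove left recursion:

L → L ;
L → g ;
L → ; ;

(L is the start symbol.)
L is directly left-recursive. The standard transformation for
  A → A α₁ | ... | A α_m | β₁ | ... | β_n
is
  A  → β₁ A' | ... | β_n A'
  A' → α₁ A' | ... | α_m A' | ε

L → g ; becomes L → g ; L'
L → ; ; becomes L → ; ; L'
L → L ; becomes L' → ; L'
Add L' → ε

Resulting grammar:
L → g ; L'
L → ; ; L'
L' → ; L'
L' → ε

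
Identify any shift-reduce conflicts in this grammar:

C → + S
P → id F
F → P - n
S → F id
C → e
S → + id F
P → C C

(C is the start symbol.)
Augment with C' → C and build the canonical LR(0) collection (I0 = CLOSURE({[C' → . C]}), then GOTO on every symbol after a dot until no new states appear). It has 17 states:
  I0: { [C → . + S], [C → . e], [C' → . C] }  — shift
  I1: { [C → + . S], [C → . + S], [C → . e], [F → . P - n], [P → . C C], [P → . id F], [S → . + id F], [S → . F id] }  — shift
  I2: { [C' → C .] }  — accept
  I3: { [C → e .] }  — reduce
  I4: { [C → + . S], [C → . + S], [C → . e], [F → . P - n], [P → . C C], [P → . id F], [S → + . id F], [S → . + id F], [S → . F id] }  — shift
  I5: { [C → . + S], [C → . e], [P → C . C] }  — shift
  I6: { [S → F . id] }  — shift
  I7: { [F → P . - n] }  — shift
  I8: { [C → + S .] }  — reduce
  I9: { [C → . + S], [C → . e], [F → . P - n], [P → . C C], [P → . id F], [P → id . F] }  — shift
  I10: { [P → id F .] }  — reduce
  I11: { [F → P - . n] }  — shift
  I12: { [F → P - n .] }  — reduce
  I13: { [S → F id .] }  — reduce
  I14: { [P → C C .] }  — reduce
  I15: { [C → . + S], [C → . e], [F → . P - n], [P → . C C], [P → . id F], [P → id . F], [S → + id . F] }  — shift
  I16: { [P → id F .], [S → + id F .] }  — 2 reduces

No state contains both a complete item and a shift item.

Answer: No shift-reduce conflicts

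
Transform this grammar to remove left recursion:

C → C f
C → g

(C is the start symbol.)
C → g C'
C' → f C'
C' → ε

C is directly left-recursive. The standard transformation for
  A → A α₁ | ... | A α_m | β₁ | ... | β_n
is
  A  → β₁ A' | ... | β_n A'
  A' → α₁ A' | ... | α_m A' | ε

C → g becomes C → g C'
C → C f becomes C' → f C'
Add C' → ε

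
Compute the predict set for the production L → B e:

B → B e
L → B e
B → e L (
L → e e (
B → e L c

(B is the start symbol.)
{ 'e' }

PREDICT(L → B e) = (FIRST(RHS) \ {ε}) ∪ (FOLLOW(L) if ε ∈ FIRST(RHS), i.e. RHS ⇒* ε)
FIRST(B) = { 'e' }
FIRST(B e) = { 'e' }
ε ∉ FIRST(B e), so FOLLOW(L) is not added.
PREDICT(L → B e) = { 'e' }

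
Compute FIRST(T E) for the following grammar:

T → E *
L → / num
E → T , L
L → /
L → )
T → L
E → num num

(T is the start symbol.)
FIRST sets of the non-terminals involved (from the grammar, by fixed-point iteration):
  FIRST(T) = { ')', '/', 'num' }

To compute FIRST(T E), process the symbols left to right:
Symbol T is a non-terminal. Add FIRST(T) \ {ε} = { ')', '/', 'num' }
T is not nullable (ε ∉ FIRST(T)), so stop here.
FIRST(T E) = { ')', '/', 'num' }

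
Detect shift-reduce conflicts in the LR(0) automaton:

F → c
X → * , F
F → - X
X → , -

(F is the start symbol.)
A shift-reduce conflict occurs when an LR(0) state has both:
  - a complete (reduce) item [A → α .] (dot at the end), and
  - a shift item [B → β . c γ] (dot before a terminal).

Augment with F' → F and build the canonical LR(0) collection (I0 = CLOSURE({[F' → . F]}), then GOTO on every symbol after a dot until no new states appear). It has 10 states:
  I0: { [F → . - X], [F → . c], [F' → . F] }  — shift
  I1: { [F → - . X], [X → . * , F], [X → . , -] }  — shift
  I2: { [F' → F .] }  — accept
  I3: { [F → c .] }  — reduce
  I4: { [X → * . , F] }  — shift
  I5: { [X → , . -] }  — shift
  I6: { [F → - X .] }  — reduce
  I7: { [X → , - .] }  — reduce
  I8: { [F → . - X], [F → . c], [X → * , . F] }  — shift
  I9: { [X → * , F .] }  — reduce

No state contains both a complete item and a shift item.

Answer: No shift-reduce conflicts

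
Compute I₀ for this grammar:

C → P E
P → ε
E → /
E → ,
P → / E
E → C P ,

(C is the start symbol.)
First, augment the grammar with C' → C
I₀ = CLOSURE({ [C' → . C] }):
  [C' → . C] has the dot before C: add [C → . P E]
  [C → . P E] has the dot before P: add [P → .], [P → . / E]
No further items can be added.

I₀ = { [C → . P E], [C' → . C], [P → . / E], [P → .] }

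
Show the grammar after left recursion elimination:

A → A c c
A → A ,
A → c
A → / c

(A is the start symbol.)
A is directly left-recursive. The standard transformation for
  A → A α₁ | ... | A α_m | β₁ | ... | β_n
is
  A  → β₁ A' | ... | β_n A'
  A' → α₁ A' | ... | α_m A' | ε

A → c becomes A → c A'
A → / c becomes A → / c A'
A → A c c becomes A' → c c A'
A → A , becomes A' → , A'
Add A' → ε

Resulting grammar:
A → c A'
A → / c A'
A' → c c A'
A' → , A'
A' → ε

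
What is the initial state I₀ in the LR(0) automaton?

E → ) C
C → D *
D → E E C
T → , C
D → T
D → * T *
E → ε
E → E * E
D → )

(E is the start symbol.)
First, augment the grammar with E' → E
I₀ = CLOSURE({ [E' → . E] }):
  [E' → . E] has the dot before E: add [E → . ) C], [E → .], [E → . E * E]
No further items can be added.

I₀ = { [E → . ) C], [E → . E * E], [E → .], [E' → . E] }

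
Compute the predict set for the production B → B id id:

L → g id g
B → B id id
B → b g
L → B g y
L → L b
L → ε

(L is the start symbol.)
PREDICT(B → B id id) = (FIRST(RHS) \ {ε}) ∪ (FOLLOW(B) if ε ∈ FIRST(RHS), i.e. RHS ⇒* ε)
FIRST(B) = { 'b' }
FIRST(B id id) = { 'b' }
ε ∉ FIRST(B id id), so FOLLOW(B) is not added.
PREDICT(B → B id id) = { 'b' }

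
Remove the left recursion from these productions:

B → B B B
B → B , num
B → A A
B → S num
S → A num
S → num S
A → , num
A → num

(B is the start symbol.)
B → A A B'
B → S num B'
B' → B B B'
B' → , num B'
B' → ε
S → A num
S → num S
A → , num
A → num

B is directly left-recursive. The standard transformation for
  A → A α₁ | ... | A α_m | β₁ | ... | β_n
is
  A  → β₁ A' | ... | β_n A'
  A' → α₁ A' | ... | α_m A' | ε

B → A A becomes B → A A B'
B → S num becomes B → S num B'
B → B B B becomes B' → B B B'
B → B , num becomes B' → , num B'
Add B' → ε

Productions for other non-terminals are unchanged:
  S → A num
  S → num S
  A → , num
  A → num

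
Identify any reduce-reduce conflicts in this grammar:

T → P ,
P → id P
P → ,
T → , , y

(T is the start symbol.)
A reduce-reduce conflict occurs when an LR(0) state has two complete items [A → α .] and [B → β .] — both call for a reduction, and with no lookahead the parser cannot choose between them.

Augment with T' → T and build the canonical LR(0) collection (I0 = CLOSURE({[T' → . T]}), then GOTO on every symbol after a dot until no new states appear). It has 10 states:
  I0: { [P → . ,], [P → . id P], [T → . , , y], [T → . P ,], [T' → . T] }  — shift
  I1: { [P → , .], [T → , . , y] }  — shift, reduce
  I2: { [T → P . ,] }  — shift
  I3: { [T' → T .] }  — accept
  I4: { [P → . ,], [P → . id P], [P → id . P] }  — shift
  I5: { [P → , .] }  — reduce
  I6: { [P → id P .] }  — reduce
  I7: { [T → P , .] }  — reduce
  I8: { [T → , , . y] }  — shift
  I9: { [T → , , y .] }  — reduce

No state contains more than one complete item.

Answer: No reduce-reduce conflicts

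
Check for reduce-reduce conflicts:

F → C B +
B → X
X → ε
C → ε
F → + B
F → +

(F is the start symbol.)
Augment with F' → F and build the canonical LR(0) collection (I0 = CLOSURE({[F' → . F]}), then GOTO on every symbol after a dot until no new states appear). It has 8 states:
  I0: { [C → .], [F → . + B], [F → . +], [F → . C B +], [F' → . F] }  — shift, reduce
  I1: { [B → . X], [F → + . B], [F → + .], [X → .] }  — 2 reduces
  I2: { [B → . X], [F → C . B +], [X → .] }  — reduce
  I3: { [F' → F .] }  — accept
  I4: { [F → C B . +] }  — shift
  I5: { [B → X .] }  — reduce
  I6: { [F → C B + .] }  — reduce
  I7: { [F → + B .] }  — reduce

I1 contains complete items [F → + .], [X → .] — reduce-reduce conflict.

Answer: Yes — I1: [F → + .] vs [X → .]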